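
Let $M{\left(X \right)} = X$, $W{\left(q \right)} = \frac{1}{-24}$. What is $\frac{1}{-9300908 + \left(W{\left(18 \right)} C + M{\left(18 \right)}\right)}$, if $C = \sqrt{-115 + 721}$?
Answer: $- \frac{892885440}{8304629260041499} + \frac{4 \sqrt{606}}{8304629260041499} \approx -1.0752 \cdot 10^{-7}$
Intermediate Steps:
$W{\left(q \right)} = - \frac{1}{24}$
$C = \sqrt{606} \approx 24.617$
$\frac{1}{-9300908 + \left(W{\left(18 \right)} C + M{\left(18 \right)}\right)} = \frac{1}{-9300908 + \left(- \frac{\sqrt{606}}{24} + 18\right)} = \frac{1}{-9300908 + \left(18 - \frac{\sqrt{606}}{24}\right)} = \frac{1}{-9300890 - \frac{\sqrt{606}}{24}}$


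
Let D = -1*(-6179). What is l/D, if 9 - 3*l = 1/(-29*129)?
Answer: 910/1874241 ≈ 0.00048553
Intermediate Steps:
l = 33670/11223 (l = 3 - 1/(3*((-29*129))) = 3 - 1/3/(-3741) = 3 - 1/3*(-1/3741) = 3 + 1/11223 = 33670/11223 ≈ 3.0001)
D = 6179
l/D = (33670/11223)/6179 = (33670/11223)*(1/6179) = 910/1874241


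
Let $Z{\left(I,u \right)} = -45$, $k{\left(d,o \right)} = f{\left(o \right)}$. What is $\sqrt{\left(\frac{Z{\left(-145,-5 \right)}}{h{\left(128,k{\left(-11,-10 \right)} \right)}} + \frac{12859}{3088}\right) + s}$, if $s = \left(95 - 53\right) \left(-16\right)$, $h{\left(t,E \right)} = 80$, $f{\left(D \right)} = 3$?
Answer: $\frac{i \sqrt{398354702}}{772} \approx 25.853 i$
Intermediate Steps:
$k{\left(d,o \right)} = 3$
$s = -672$ ($s = 42 \left(-16\right) = -672$)
$\sqrt{\left(\frac{Z{\left(-145,-5 \right)}}{h{\left(128,k{\left(-11,-10 \right)} \right)}} + \frac{12859}{3088}\right) + s} = \sqrt{\left(- \frac{45}{80} + \frac{12859}{3088}\right) - 672} = \sqrt{\left(\left(-45\right) \frac{1}{80} + 12859 \cdot \frac{1}{3088}\right) - 672} = \sqrt{\left(- \frac{9}{16} + \frac{12859}{3088}\right) - 672} = \sqrt{\frac{5561}{1544} - 672} = \sqrt{- \frac{1032007}{1544}} = \frac{i \sqrt{398354702}}{772}$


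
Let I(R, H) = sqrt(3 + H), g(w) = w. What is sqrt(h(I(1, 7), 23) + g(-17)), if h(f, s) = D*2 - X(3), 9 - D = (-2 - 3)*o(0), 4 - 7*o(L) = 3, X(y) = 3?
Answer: 2*I*sqrt(7)/7 ≈ 0.75593*I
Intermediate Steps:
o(L) = 1/7 (o(L) = 4/7 - 1/7*3 = 4/7 - 3/7 = 1/7)
D = 68/7 (D = 9 - (-2 - 3)/7 = 9 - (-5)/7 = 9 - 1*(-5/7) = 9 + 5/7 = 68/7 ≈ 9.7143)
h(f, s) = 115/7 (h(f, s) = (68/7)*2 - 1*3 = 136/7 - 3 = 115/7)
sqrt(h(I(1, 7), 23) + g(-17)) = sqrt(115/7 - 17) = sqrt(-4/7) = 2*I*sqrt(7)/7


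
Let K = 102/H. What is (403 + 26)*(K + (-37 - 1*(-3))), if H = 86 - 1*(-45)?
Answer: -1867008/131 ≈ -14252.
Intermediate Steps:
H = 131 (H = 86 + 45 = 131)
K = 102/131 ≈ 0.77863
(403 + 26)*(K + (-37 - 1*(-3))) = (403 + 26)*(102/131 + (-37 - 1*(-3))) = 429*(102/131 + (-37 + 3)) = 429*(102/131 - 34) = 429*(-4352/131) = -1867008/131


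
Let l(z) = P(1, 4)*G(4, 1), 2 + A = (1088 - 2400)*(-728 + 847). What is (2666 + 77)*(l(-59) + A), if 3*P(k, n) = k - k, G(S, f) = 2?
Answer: -428264590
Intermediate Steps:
A = -156130 (A = -2 + (1088 - 2400)*(-728 + 847) = -2 - 1312*119 = -2 - 156128 = -156130)
P(k, n) = 0 (P(k, n) = (k - k)/3 = (1/3)*0 = 0)
l(z) = 0 (l(z) = 0*2 = 0)
(2666 + 77)*(l(-59) + A) = (2666 + 77)*(0 - 156130) = 2743*(-156130) = -428264590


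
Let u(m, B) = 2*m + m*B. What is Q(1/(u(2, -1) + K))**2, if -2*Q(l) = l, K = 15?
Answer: 1/1156 ≈ 0.00086505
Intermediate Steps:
u(m, B) = 2*m + B*m
Q(l) = -l/2
Q(1/(u(2, -1) + K))**2 = (-1/(2*(2*(2 - 1) + 15)))**2 = (-1/(2*(2*1 + 15)))**2 = (-1/(2*(2 + 15)))**2 = (-1/2/17)**2 = (-1/2*1/17)**2 = (-1/34)**2 = 1/1156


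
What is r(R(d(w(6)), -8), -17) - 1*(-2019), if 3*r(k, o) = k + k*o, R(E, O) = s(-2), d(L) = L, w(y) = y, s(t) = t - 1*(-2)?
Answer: 2019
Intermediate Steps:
s(t) = 2 + t (s(t) = t + 2 = 2 + t)
R(E, O) = 0 (R(E, O) = 2 - 2 = 0)
r(k, o) = k/3 + k*o/3 (r(k, o) = (k + k*o)/3 = k/3 + k*o/3)
r(R(d(w(6)), -8), -17) - 1*(-2019) = (⅓)*0*(1 - 17) - 1*(-2019) = (⅓)*0*(-16) + 2019 = 0 + 2019 = 2019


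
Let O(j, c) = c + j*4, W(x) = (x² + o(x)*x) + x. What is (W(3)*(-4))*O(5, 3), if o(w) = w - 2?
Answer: -1380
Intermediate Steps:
o(w) = -2 + w
W(x) = x + x² + x*(-2 + x) (W(x) = (x² + (-2 + x)*x) + x = (x² + x*(-2 + x)) + x = x + x² + x*(-2 + x))
O(j, c) = c + 4*j
(W(3)*(-4))*O(5, 3) = ((3*(-1 + 2*3))*(-4))*(3 + 4*5) = ((3*(-1 + 6))*(-4))*(3 + 20) = ((3*5)*(-4))*23 = (15*(-4))*23 = -60*23 = -1380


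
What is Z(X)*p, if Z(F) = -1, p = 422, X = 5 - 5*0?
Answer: -422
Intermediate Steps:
X = 5 (X = 5 + 0 = 5)
Z(X)*p = -1*422 = -422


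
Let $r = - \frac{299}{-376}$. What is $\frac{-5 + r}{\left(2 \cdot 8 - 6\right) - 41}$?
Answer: $\frac{51}{376} \approx 0.13564$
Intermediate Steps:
$r = \frac{299}{376}$ ($r = \left(-299\right) \left(- \frac{1}{376}\right) = \frac{299}{376} \approx 0.79521$)
$\frac{-5 + r}{\left(2 \cdot 8 - 6\right) - 41} = \frac{-5 + \frac{299}{376}}{\left(2 \cdot 8 - 6\right) - 41} = - \frac{1581}{376 \left(\left(16 - 6\right) - 41\right)} = - \frac{1581}{376 \left(10 - 41\right)} = - \frac{1581}{376 \left(-31\right)} = \left(- \frac{1581}{376}\right) \left(- \frac{1}{31}\right) = \frac{51}{376}$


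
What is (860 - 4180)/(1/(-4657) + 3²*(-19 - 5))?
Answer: 15461240/1005913 ≈ 15.370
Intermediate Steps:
(860 - 4180)/(1/(-4657) + 3²*(-19 - 5)) = -3320/(-1/4657 + 9*(-24)) = -3320/(-1/4657 - 216) = -3320/(-1005913/4657) = -3320*(-4657/1005913) = 15461240/1005913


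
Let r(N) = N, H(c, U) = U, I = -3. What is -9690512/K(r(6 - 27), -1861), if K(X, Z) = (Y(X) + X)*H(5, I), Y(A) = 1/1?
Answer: -2422628/15 ≈ -1.6151e+5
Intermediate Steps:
Y(A) = 1
K(X, Z) = -3 - 3*X (K(X, Z) = (1 + X)*(-3) = -3 - 3*X)
-9690512/K(r(6 - 27), -1861) = -9690512/(-3 - 3*(6 - 27)) = -9690512/(-3 - 3*(-21)) = -9690512/(-3 + 63) = -9690512/60 = -9690512*1/60 = -2422628/15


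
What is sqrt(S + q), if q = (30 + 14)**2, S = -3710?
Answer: I*sqrt(1774) ≈ 42.119*I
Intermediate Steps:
q = 1936 (q = 44**2 = 1936)
sqrt(S + q) = sqrt(-3710 + 1936) = sqrt(-1774) = I*sqrt(1774)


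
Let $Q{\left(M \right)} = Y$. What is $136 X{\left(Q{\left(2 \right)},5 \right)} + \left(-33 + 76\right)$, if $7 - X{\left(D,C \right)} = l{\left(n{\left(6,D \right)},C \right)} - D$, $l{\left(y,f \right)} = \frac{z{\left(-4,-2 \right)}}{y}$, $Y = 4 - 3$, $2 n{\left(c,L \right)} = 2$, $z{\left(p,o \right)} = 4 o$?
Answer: $2219$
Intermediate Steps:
$n{\left(c,L \right)} = 1$ ($n{\left(c,L \right)} = \frac{1}{2} \cdot 2 = 1$)
$Y = 1$ ($Y = 4 - 3 = 1$)
$Q{\left(M \right)} = 1$
$l{\left(y,f \right)} = - \frac{8}{y}$ ($l{\left(y,f \right)} = \frac{4 \left(-2\right)}{y} = - \frac{8}{y}$)
$X{\left(D,C \right)} = 15 + D$ ($X{\left(D,C \right)} = 7 - \left(- \frac{8}{1} - D\right) = 7 - \left(\left(-8\right) 1 - D\right) = 7 - \left(-8 - D\right) = 7 + \left(8 + D\right) = 15 + D$)
$136 X{\left(Q{\left(2 \right)},5 \right)} + \left(-33 + 76\right) = 136 \left(15 + 1\right) + \left(-33 + 76\right) = 136 \cdot 16 + 43 = 2176 + 43 = 2219$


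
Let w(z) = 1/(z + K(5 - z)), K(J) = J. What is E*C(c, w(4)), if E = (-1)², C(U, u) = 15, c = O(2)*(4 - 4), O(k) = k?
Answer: 15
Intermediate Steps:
w(z) = ⅕ (w(z) = 1/(z + (5 - z)) = 1/5 = ⅕)
c = 0 (c = 2*(4 - 4) = 2*0 = 0)
E = 1
E*C(c, w(4)) = 1*15 = 15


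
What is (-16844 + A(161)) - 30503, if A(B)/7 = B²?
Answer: 134100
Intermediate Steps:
A(B) = 7*B²
(-16844 + A(161)) - 30503 = (-16844 + 7*161²) - 30503 = (-16844 + 7*25921) - 30503 = (-16844 + 181447) - 30503 = 164603 - 30503 = 134100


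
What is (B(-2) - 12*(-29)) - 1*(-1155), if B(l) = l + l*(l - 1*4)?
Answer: 1513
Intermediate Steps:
B(l) = l + l*(-4 + l) (B(l) = l + l*(l - 4) = l + l*(-4 + l))
(B(-2) - 12*(-29)) - 1*(-1155) = (-2*(-3 - 2) - 12*(-29)) - 1*(-1155) = (-2*(-5) + 348) + 1155 = (10 + 348) + 1155 = 358 + 1155 = 1513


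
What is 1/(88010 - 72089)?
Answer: 1/15921 ≈ 6.2810e-5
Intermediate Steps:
1/(88010 - 72089) = 1/15921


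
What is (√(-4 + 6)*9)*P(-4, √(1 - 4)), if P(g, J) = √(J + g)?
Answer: 9*√(-8 + 2*I*√3) ≈ 5.3917 + 26.021*I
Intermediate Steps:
(√(-4 + 6)*9)*P(-4, √(1 - 4)) = (√(-4 + 6)*9)*√(√(1 - 4) - 4) = (√2*9)*√(√(-3) - 4) = (9*√2)*√(I*√3 - 4) = (9*√2)*√(-4 + I*√3) = 9*√2*√(-4 + I*√3)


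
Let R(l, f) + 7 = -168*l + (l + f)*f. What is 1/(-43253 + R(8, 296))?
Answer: 1/45380 ≈ 2.2036e-5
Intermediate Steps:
R(l, f) = -7 - 168*l + f*(f + l) (R(l, f) = -7 + (-168*l + (l + f)*f) = -7 + (-168*l + (f + l)*f) = -7 + (-168*l + f*(f + l)) = -7 - 168*l + f*(f + l))
1/(-43253 + R(8, 296)) = 1/(-43253 + (-7 + 296**2 - 168*8 + 296*8)) = 1/(-43253 + (-7 + 87616 - 1344 + 2368)) = 1/(-43253 + 88633) = 1/45380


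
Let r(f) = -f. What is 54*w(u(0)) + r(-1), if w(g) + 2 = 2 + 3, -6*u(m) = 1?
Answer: 163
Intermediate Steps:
u(m) = -1/6 (u(m) = -1/6*1 = -1/6)
w(g) = 3 (w(g) = -2 + (2 + 3) = -2 + 5 = 3)
54*w(u(0)) + r(-1) = 54*3 - 1*(-1) = 162 + 1 = 163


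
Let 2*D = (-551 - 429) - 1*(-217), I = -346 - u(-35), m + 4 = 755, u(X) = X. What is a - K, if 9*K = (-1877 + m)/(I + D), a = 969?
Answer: 12076333/12465 ≈ 968.82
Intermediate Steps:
m = 751 (m = -4 + 755 = 751)
I = -311 (I = -346 - 1*(-35) = -346 + 35 = -311)
D = -763/2 (D = ((-551 - 429) - 1*(-217))/2 = (-980 + 217)/2 = (1/2)*(-763) = -763/2 ≈ -381.50)
K = 2252/12465 (K = ((-1877 + 751)/(-311 - 763/2))/9 = (-1126/(-1385/2))/9 = (-1126*(-2/1385))/9 = (1/9)*(2252/1385) = 2252/12465 ≈ 0.18067)
a - K = 969 - 1*2252/12465 = 969 - 2252/12465 = 12076333/12465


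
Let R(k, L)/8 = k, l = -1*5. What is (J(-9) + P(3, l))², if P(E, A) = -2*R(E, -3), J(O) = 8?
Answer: 1600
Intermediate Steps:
l = -5
R(k, L) = 8*k
P(E, A) = -16*E
(J(-9) + P(3, l))² = (8 - 16*3)² = (8 - 48)² = (-40)² = 1600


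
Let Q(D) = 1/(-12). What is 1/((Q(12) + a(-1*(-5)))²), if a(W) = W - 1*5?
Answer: 144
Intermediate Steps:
a(W) = -5 + W (a(W) = W - 5 = -5 + W)
Q(D) = -1/12
1/((Q(12) + a(-1*(-5)))²) = 1/((-1/12 + (-5 - 1*(-5)))²) = 1/((-1/12 + (-5 + 5))²) = 1/((-1/12 + 0)²) = 1/((-1/12)²) = 1/(1/144) = 144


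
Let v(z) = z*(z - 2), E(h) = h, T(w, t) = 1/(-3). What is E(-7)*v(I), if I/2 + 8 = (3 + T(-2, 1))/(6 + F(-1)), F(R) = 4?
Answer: -425488/225 ≈ -1891.1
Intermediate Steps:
T(w, t) = -1/3
I = -232/15 (I = -16 + 2*((3 - 1/3)/(6 + 4)) = -16 + 2*((8/3)/10) = -16 + 2*((8/3)*(1/10)) = -16 + 2*(4/15) = -16 + 8/15 = -232/15 ≈ -15.467)
v(z) = z*(-2 + z)
E(-7)*v(I) = -(-1624)*(-2 - 232/15)/15 = -(-1624)*(-262)/(15*15) = -7*60784/225 = -425488/225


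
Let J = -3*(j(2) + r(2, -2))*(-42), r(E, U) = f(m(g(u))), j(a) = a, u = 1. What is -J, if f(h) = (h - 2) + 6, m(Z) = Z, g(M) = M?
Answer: -882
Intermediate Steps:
f(h) = 4 + h (f(h) = (-2 + h) + 6 = 4 + h)
r(E, U) = 5 (r(E, U) = 4 + 1 = 5)
J = 882 (J = -3*(2 + 5)*(-42) = -21*(-42) = 882)
-J = -1*882 = -882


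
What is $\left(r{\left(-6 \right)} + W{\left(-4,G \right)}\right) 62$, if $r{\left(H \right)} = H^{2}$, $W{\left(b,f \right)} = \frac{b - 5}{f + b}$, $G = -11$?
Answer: $\frac{11346}{5} \approx 2269.2$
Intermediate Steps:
$W{\left(b,f \right)} = \frac{-5 + b}{b + f}$
$\left(r{\left(-6 \right)} + W{\left(-4,G \right)}\right) 62 = \left(\left(-6\right)^{2} + \frac{-5 - 4}{-4 - 11}\right) 62 = \left(36 + \frac{1}{-15} \left(-9\right)\right) 62 = \left(36 - - \frac{3}{5}\right) 62 = \left(36 + \frac{3}{5}\right) 62 = \frac{183}{5} \cdot 62 = \frac{11346}{5}$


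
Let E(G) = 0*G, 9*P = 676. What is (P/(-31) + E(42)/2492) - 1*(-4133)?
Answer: 1152431/279 ≈ 4130.6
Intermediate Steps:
P = 676/9 (P = (⅑)*676 = 676/9 ≈ 75.111)
E(G) = 0
(P/(-31) + E(42)/2492) - 1*(-4133) = ((676/9)/(-31) + 0/2492) - 1*(-4133) = ((676/9)*(-1/31) + 0*(1/2492)) + 4133 = (-676/279 + 0) + 4133 = -676/279 + 4133 = 1152431/279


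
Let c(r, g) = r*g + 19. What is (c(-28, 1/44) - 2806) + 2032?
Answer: -8312/11 ≈ -755.64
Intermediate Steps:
c(r, g) = 19 + g*r (c(r, g) = g*r + 19 = 19 + g*r)
(c(-28, 1/44) - 2806) + 2032 = ((19 - 28/44) - 2806) + 2032 = ((19 + (1/44)*(-28)) - 2806) + 2032 = ((19 - 7/11) - 2806) + 2032 = (202/11 - 2806) + 2032 = -30664/11 + 2032 = -8312/11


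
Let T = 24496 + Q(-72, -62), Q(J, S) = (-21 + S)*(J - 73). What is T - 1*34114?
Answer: 2417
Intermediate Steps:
Q(J, S) = (-73 + J)*(-21 + S) (Q(J, S) = (-21 + S)*(-73 + J) = (-73 + J)*(-21 + S))
T = 36531 (T = 24496 + (1533 - 73*(-62) - 21*(-72) - 72*(-62)) = 24496 + (1533 + 4526 + 1512 + 4464) = 24496 + 12035 = 36531)
T - 1*34114 = 36531 - 1*34114 = 36531 - 34114 = 2417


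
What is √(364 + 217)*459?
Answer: 459*√581 ≈ 11064.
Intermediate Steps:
√(364 + 217)*459 = √581*459 = 459*√581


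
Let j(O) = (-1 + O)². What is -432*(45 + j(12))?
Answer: -71712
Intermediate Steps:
-432*(45 + j(12)) = -432*(45 + (-1 + 12)²) = -432*(45 + 11²) = -432*(45 + 121) = -432*166 = -71712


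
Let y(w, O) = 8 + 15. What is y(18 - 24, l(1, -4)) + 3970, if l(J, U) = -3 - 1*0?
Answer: 3993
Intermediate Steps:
l(J, U) = -3 (l(J, U) = -3 + 0 = -3)
y(w, O) = 23
y(18 - 24, l(1, -4)) + 3970 = 23 + 3970 = 3993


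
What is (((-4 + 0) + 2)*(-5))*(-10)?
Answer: -100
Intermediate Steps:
(((-4 + 0) + 2)*(-5))*(-10) = ((-4 + 2)*(-5))*(-10) = -2*(-5)*(-10) = 10*(-10) = -100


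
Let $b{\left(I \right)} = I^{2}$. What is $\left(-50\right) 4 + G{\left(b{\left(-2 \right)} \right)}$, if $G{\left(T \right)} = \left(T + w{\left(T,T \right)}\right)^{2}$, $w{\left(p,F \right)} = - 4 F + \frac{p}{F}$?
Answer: $-79$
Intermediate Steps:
$G{\left(T \right)} = \left(1 - 3 T\right)^{2}$ ($G{\left(T \right)} = \left(T - \left(4 T - \frac{T}{T}\right)\right)^{2} = \left(T - \left(-1 + 4 T\right)\right)^{2} = \left(1 - 3 T\right)^{2}$)
$\left(-50\right) 4 + G{\left(b{\left(-2 \right)} \right)} = \left(-50\right) 4 + \left(-1 + 3 \left(-2\right)^{2}\right)^{2} = -200 + \left(-1 + 3 \cdot 4\right)^{2} = -200 + \left(-1 + 12\right)^{2} = -200 + 11^{2} = -200 + 121 = -79$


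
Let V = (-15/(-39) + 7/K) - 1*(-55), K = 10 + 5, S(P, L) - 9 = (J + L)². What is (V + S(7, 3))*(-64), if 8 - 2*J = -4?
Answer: -1820224/195 ≈ -9334.5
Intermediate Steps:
J = 6 (J = 4 - ½*(-4) = 4 + 2 = 6)
S(P, L) = 9 + (6 + L)²
K = 15
V = 10891/195 (V = (-15/(-39) + 7/15) - 1*(-55) = (-15*(-1/39) + 7*(1/15)) + 55 = (5/13 + 7/15) + 55 = 166/195 + 55 = 10891/195 ≈ 55.851)
(V + S(7, 3))*(-64) = (10891/195 + (9 + (6 + 3)²))*(-64) = (10891/195 + (9 + 9²))*(-64) = (10891/195 + (9 + 81))*(-64) = (10891/195 + 90)*(-64) = (28441/195)*(-64) = -1820224/195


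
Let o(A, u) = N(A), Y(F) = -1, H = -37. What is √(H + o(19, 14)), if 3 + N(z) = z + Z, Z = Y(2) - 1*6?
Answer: 2*I*√7 ≈ 5.2915*I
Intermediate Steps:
Z = -7 (Z = -1 - 1*6 = -1 - 6 = -7)
N(z) = -10 + z (N(z) = -3 + (z - 7) = -3 + (-7 + z) = -10 + z)
o(A, u) = -10 + A
√(H + o(19, 14)) = √(-37 + (-10 + 19)) = √(-37 + 9) = √(-28) = 2*I*√7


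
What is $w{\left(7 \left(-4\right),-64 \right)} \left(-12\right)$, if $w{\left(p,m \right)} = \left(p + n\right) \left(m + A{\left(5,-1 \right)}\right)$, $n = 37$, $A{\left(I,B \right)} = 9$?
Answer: $5940$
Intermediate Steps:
$w{\left(p,m \right)} = \left(9 + m\right) \left(37 + p\right)$ ($w{\left(p,m \right)} = \left(p + 37\right) \left(m + 9\right) = \left(37 + p\right) \left(9 + m\right) = \left(9 + m\right) \left(37 + p\right)$)
$w{\left(7 \left(-4\right),-64 \right)} \left(-12\right) = \left(333 + 9 \cdot 7 \left(-4\right) + 37 \left(-64\right) - 64 \cdot 7 \left(-4\right)\right) \left(-12\right) = \left(333 + 9 \left(-28\right) - 2368 - -1792\right) \left(-12\right) = \left(333 - 252 - 2368 + 1792\right) \left(-12\right) = \left(-495\right) \left(-12\right) = 5940$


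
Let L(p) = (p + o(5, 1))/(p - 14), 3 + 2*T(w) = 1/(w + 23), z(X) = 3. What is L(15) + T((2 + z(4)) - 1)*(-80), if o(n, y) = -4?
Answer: 3497/27 ≈ 129.52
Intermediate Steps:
T(w) = -3/2 + 1/(2*(23 + w)) (T(w) = -3/2 + 1/(2*(w + 23)) = -3/2 + 1/(2*(23 + w)))
L(p) = (-4 + p)/(-14 + p) (L(p) = (p - 4)/(p - 14) = (-4 + p)/(-14 + p))
L(15) + T((2 + z(4)) - 1)*(-80) = (-4 + 15)/(-14 + 15) + ((-68 - 3*((2 + 3) - 1))/(2*(23 + ((2 + 3) - 1))))*(-80) = 11/1 + ((-68 - 3*(5 - 1))/(2*(23 + (5 - 1))))*(-80) = 1*11 + ((-68 - 3*4)/(2*(23 + 4)))*(-80) = 11 + ((½)*(-68 - 12)/27)*(-80) = 11 + ((½)*(1/27)*(-80))*(-80) = 11 - 40/27*(-80) = 11 + 3200/27 = 3497/27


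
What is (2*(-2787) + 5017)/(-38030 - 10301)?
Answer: 557/48331 ≈ 0.011525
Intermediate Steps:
(2*(-2787) + 5017)/(-38030 - 10301) = (-5574 + 5017)/(-48331) = -557*(-1/48331) = 557/48331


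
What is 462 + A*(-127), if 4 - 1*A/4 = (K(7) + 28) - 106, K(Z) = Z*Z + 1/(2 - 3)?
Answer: -16810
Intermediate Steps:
K(Z) = -1 + Z² (K(Z) = Z² + 1/(-1) = Z² - 1 = -1 + Z²)
A = 136 (A = 16 - 4*(((-1 + 7²) + 28) - 106) = 16 - 4*(((-1 + 49) + 28) - 106) = 16 - 4*((48 + 28) - 106) = 16 - 4*(76 - 106) = 16 - 4*(-30) = 16 + 120 = 136)
462 + A*(-127) = 462 + 136*(-127) = 462 - 17272 = -16810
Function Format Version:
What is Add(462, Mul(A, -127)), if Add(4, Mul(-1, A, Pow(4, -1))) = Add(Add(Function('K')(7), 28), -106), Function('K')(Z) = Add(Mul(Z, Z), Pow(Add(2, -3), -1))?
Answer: -16810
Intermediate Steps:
Function('K')(Z) = Add(-1, Pow(Z, 2)) (Function('K')(Z) = Add(Pow(Z, 2), Pow(-1, -1)) = Add(Pow(Z, 2), -1) = Add(-1, Pow(Z, 2)))
A = 136 (A = Add(16, Mul(-4, Add(Add(Add(-1, Pow(7, 2)), 28), -106))) = Add(16, Mul(-4, Add(Add(Add(-1, 49), 28), -106))) = Add(16, Mul(-4, Add(Add(48, 28), -106))) = Add(16, Mul(-4, Add(76, -106))) = Add(16, Mul(-4, -30)) = Add(16, 120) = 136)
Add(462, Mul(A, -127)) = Add(462, Mul(136, -127)) = Add(462, -17272) = -16810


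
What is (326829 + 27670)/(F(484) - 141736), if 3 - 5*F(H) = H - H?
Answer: -1772495/708677 ≈ -2.5011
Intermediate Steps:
F(H) = ⅗ (F(H) = ⅗ - (H - H)/5 = ⅗ - ⅕*0 = ⅗ + 0 = ⅗)
(326829 + 27670)/(F(484) - 141736) = (326829 + 27670)/(⅗ - 141736) = 354499/(-708677/5) = 354499*(-5/708677) = -1772495/708677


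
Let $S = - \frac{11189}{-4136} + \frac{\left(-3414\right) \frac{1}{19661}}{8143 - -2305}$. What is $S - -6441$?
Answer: $\frac{171082262787463}{26550293044} \approx 6443.7$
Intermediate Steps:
$S = \frac{71825291059}{26550293044}$ ($S = \left(-11189\right) \left(- \frac{1}{4136}\right) + \frac{\left(-3414\right) \frac{1}{19661}}{8143 + 2305} = \frac{11189}{4136} - \frac{3414}{19661 \cdot 10448} = \frac{11189}{4136} - \frac{1707}{102709064} = \frac{71825291059}{26550293044} \approx 2.7053$)
$S - -6441 = \frac{71825291059}{26550293044} - -6441 = \frac{71825291059}{26550293044} + 6441 = \frac{171082262787463}{26550293044}$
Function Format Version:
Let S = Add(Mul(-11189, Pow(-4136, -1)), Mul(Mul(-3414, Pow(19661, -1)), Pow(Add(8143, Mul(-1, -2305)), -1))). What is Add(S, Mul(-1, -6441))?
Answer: Rational(171082262787463, 26550293044) ≈ 6443.7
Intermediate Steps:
S = Rational(71825291059, 26550293044) (S = Add(Mul(-11189, Rational(-1, 4136)), Mul(Mul(-3414, Rational(1, 19661)), Pow(Add(8143, 2305), -1))) = Add(Rational(11189, 4136), Mul(Rational(-3414, 19661), Pow(10448, -1))) = Add(Rational(11189, 4136), Mul(Rational(-3414, 19661), Rational(1, 10448))) = Add(Rational(11189, 4136), Rational(-1707, 102709064)) = Rational(71825291059, 26550293044) ≈ 2.7053)
Add(S, Mul(-1, -6441)) = Add(Rational(71825291059, 26550293044), Mul(-1, -6441)) = Add(Rational(71825291059, 26550293044), 6441) = Rational(171082262787463, 26550293044)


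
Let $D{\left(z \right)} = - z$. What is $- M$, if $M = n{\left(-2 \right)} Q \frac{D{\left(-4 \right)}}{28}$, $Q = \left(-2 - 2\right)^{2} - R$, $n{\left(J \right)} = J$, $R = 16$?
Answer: $0$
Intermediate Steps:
$Q = 0$ ($Q = \left(-2 - 2\right)^{2} - 16 = \left(-4\right)^{2} - 16 = 16 - 16 = 0$)
$M = 0$ ($M = \left(-2\right) 0 \frac{\left(-1\right) \left(-4\right)}{28} = 0 \cdot 4 \cdot \frac{1}{28} = 0 \cdot \frac{1}{7} = 0$)
$- M = \left(-1\right) 0 = 0$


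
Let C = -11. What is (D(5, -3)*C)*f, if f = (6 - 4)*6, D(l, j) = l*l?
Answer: -3300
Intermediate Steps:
D(l, j) = l²
f = 12 (f = 2*6 = 12)
(D(5, -3)*C)*f = (5²*(-11))*12 = (25*(-11))*12 = -275*12 = -3300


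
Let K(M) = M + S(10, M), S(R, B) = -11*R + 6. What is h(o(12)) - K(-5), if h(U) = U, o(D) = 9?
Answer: 118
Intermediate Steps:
S(R, B) = 6 - 11*R
K(M) = -104 + M (K(M) = M + (6 - 11*10) = M + (6 - 110) = M - 104 = -104 + M)
h(o(12)) - K(-5) = 9 - (-104 - 5) = 9 - 1*(-109) = 9 + 109 = 118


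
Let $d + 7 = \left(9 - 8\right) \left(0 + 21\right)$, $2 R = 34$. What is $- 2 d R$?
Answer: $-476$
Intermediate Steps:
$R = 17$ ($R = \frac{1}{2} \cdot 34 = 17$)
$d = 14$ ($d = -7 + \left(9 - 8\right) \left(0 + 21\right) = -7 + 1 \cdot 21 = -7 + 21 = 14$)
$- 2 d R = \left(-2\right) 14 \cdot 17 = \left(-28\right) 17 = -476$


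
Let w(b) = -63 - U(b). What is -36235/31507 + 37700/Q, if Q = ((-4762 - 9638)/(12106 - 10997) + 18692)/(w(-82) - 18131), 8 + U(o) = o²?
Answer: -8203583820295145/163167096799 ≈ -50277.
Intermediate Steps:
U(o) = -8 + o²
w(b) = -55 - b² (w(b) = -63 - (-8 + b²) = -63 + (8 - b²) = -55 - b²)
Q = -10357514/13812595 (Q = ((-4762 - 9638)/(12106 - 10997) + 18692)/((-55 - 1*(-82)²) - 18131) = (-14400/1109 + 18692)/((-55 - 1*6724) - 18131) = (-14400*1/1109 + 18692)/((-55 - 6724) - 18131) = (-14400/1109 + 18692)/(-6779 - 18131) = (20715028/1109)/(-24910) = (20715028/1109)*(-1/24910) = -10357514/13812595 ≈ -0.74986)
-36235/31507 + 37700/Q = -36235/31507 + 37700/(-10357514/13812595) = -36235*1/31507 + 37700*(-13812595/10357514) = -36235/31507 - 260367415750/5178757 = -8203583820295145/163167096799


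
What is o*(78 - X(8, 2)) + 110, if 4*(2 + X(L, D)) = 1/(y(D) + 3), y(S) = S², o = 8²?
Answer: 36594/7 ≈ 5227.7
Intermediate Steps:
o = 64
X(L, D) = -2 + 1/(4*(3 + D²)) (X(L, D) = -2 + 1/(4*(D² + 3)) = -2 + 1/(4*(3 + D²)))
o*(78 - X(8, 2)) + 110 = 64*(78 - (-23 - 8*2²)/(4*(3 + 2²))) + 110 = 64*(78 - (-23 - 8*4)/(4*(3 + 4))) + 110 = 64*(78 - (-23 - 32)/(4*7)) + 110 = 64*(78 - (-55)/(4*7)) + 110 = 64*(78 - 1*(-55/28)) + 110 = 64*(78 + 55/28) + 110 = 64*(2239/28) + 110 = 35824/7 + 110 = 36594/7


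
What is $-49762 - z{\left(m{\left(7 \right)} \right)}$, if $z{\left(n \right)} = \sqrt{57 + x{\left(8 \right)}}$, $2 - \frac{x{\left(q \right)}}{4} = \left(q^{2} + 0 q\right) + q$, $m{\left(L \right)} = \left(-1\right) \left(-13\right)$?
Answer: $-49762 - i \sqrt{223} \approx -49762.0 - 14.933 i$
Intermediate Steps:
$m{\left(L \right)} = 13$
$x{\left(q \right)} = 8 - 4 q - 4 q^{2}$ ($x{\left(q \right)} = 8 - 4 \left(\left(q^{2} + 0 q\right) + q\right) = 8 - 4 \left(\left(q^{2} + 0\right) + q\right) = 8 - 4 \left(q^{2} + q\right) = 8 - 4 \left(q + q^{2}\right) = 8 - \left(4 q + 4 q^{2}\right) = 8 - 4 q - 4 q^{2}$)
$z{\left(n \right)} = i \sqrt{223}$ ($z{\left(n \right)} = \sqrt{57 - \left(24 + 256\right)} = \sqrt{57 - 280} = \sqrt{-223} = i \sqrt{223}$)
$-49762 - z{\left(m{\left(7 \right)} \right)} = -49762 - i \sqrt{223}$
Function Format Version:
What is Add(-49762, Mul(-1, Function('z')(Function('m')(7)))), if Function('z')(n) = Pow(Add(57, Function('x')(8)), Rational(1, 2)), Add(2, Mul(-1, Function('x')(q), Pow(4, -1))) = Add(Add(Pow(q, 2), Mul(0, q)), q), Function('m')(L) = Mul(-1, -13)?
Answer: Add(-49762, Mul(-1, I, Pow(223, Rational(1, 2)))) ≈ Add(-49762., Mul(-14.933, I))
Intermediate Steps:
Function('m')(L) = 13
Function('x')(q) = Add(8, Mul(-4, q), Mul(-4, Pow(q, 2))) (Function('x')(q) = Add(8, Mul(-4, Add(Add(Pow(q, 2), Mul(0, q)), q))) = Add(8, Mul(-4, Add(Add(Pow(q, 2), 0), q))) = Add(8, Mul(-4, Add(Pow(q, 2), q))) = Add(8, Mul(-4, Add(q, Pow(q, 2)))) = Add(8, Add(Mul(-4, q), Mul(-4, Pow(q, 2)))) = Add(8, Mul(-4, q), Mul(-4, Pow(q, 2))))
Function('z')(n) = Mul(I, Pow(223, Rational(1, 2))) (Function('z')(n) = Pow(Add(57, Add(8, Mul(-4, 8), Mul(-4, Pow(8, 2)))), Rational(1, 2)) = Pow(Add(57, Add(8, -32, Mul(-4, 64))), Rational(1, 2)) = Pow(Add(57, Add(8, -32, -256)), Rational(1, 2)) = Pow(Add(57, -280), Rational(1, 2)) = Pow(-223, Rational(1, 2)) = Mul(I, Pow(223, Rational(1, 2))))
Add(-49762, Mul(-1, Function('z')(Function('m')(7)))) = Add(-49762, Mul(-1, Mul(I, Pow(223, Rational(1, 2))))) = Add(-49762, Mul(-1, I, Pow(223, Rational(1, 2))))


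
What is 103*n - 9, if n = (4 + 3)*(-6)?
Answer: -4335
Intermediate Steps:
n = -42 (n = 7*(-6) = -42)
103*n - 9 = 103*(-42) - 9 = -4326 - 9 = -4335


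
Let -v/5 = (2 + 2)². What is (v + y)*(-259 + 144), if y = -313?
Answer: 45195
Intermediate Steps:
v = -80 (v = -5*(2 + 2)² = -5*4² = -5*16 = -80)
(v + y)*(-259 + 144) = (-80 - 313)*(-259 + 144) = -393*(-115) = 45195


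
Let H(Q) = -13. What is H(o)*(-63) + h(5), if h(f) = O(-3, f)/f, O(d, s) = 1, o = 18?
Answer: 4096/5 ≈ 819.20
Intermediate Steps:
h(f) = 1/f
H(o)*(-63) + h(5) = -13*(-63) + 1/5 = 819 + ⅕ = 4096/5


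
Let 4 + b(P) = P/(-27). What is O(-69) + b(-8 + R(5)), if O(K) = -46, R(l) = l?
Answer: -449/9 ≈ -49.889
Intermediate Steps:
b(P) = -4 - P/27 (b(P) = -4 + P/(-27) = -4 + P*(-1/27) = -4 - P/27)
O(-69) + b(-8 + R(5)) = -46 + (-4 - (-8 + 5)/27) = -46 + (-4 - 1/27*(-3)) = -46 + (-4 + ⅑) = -46 - 35/9 = -449/9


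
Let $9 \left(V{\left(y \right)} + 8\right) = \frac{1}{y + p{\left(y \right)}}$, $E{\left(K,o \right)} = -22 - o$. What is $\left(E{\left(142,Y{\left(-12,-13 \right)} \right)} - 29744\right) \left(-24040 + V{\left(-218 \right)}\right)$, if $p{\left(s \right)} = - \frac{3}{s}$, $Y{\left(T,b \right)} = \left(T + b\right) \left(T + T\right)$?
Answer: $\frac{34701810288460}{47521} \approx 7.3024 \cdot 10^{8}$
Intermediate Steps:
$Y{\left(T,b \right)} = 2 T \left(T + b\right)$ ($Y{\left(T,b \right)} = \left(T + b\right) 2 T = 2 T \left(T + b\right)$)
$V{\left(y \right)} = -8 + \frac{1}{9 \left(y - \frac{3}{y}\right)}$
$\left(E{\left(142,Y{\left(-12,-13 \right)} \right)} - 29744\right) \left(-24040 + V{\left(-218 \right)}\right) = \left(\left(-22 - 2 \left(-12\right) \left(-12 - 13\right)\right) - 29744\right) \left(-24040 + \frac{216 - - 218 \left(-1 + 72 \left(-218\right)\right)}{9 \left(-3 + \left(-218\right)^{2}\right)}\right) = \left(\left(-22 - 2 \left(-12\right) \left(-25\right)\right) - 29744\right) \left(-24040 + \frac{216 - - 218 \left(-1 - 15696\right)}{9 \left(-3 + 47524\right)}\right) = \left(\left(-22 - 600\right) - 29744\right) \left(-24040 + \frac{216 - \left(-218\right) \left(-15697\right)}{9 \cdot 47521}\right) = \left(\left(-22 - 600\right) - 29744\right) \left(-24040 + \frac{1}{9} \cdot \frac{1}{47521} \left(216 - 3421946\right)\right) = \left(-622 - 29744\right) \left(-24040 + \frac{1}{9} \cdot \frac{1}{47521} \left(-3421730\right)\right) = - 30366 \left(-24040 - \frac{3421730}{427689}\right) = \left(-30366\right) \left(- \frac{10285065290}{427689}\right) = \frac{34701810288460}{47521}$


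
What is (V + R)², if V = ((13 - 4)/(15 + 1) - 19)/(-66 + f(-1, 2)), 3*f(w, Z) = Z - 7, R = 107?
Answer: 121397193241/10549504 ≈ 11507.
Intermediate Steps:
f(w, Z) = -7/3 + Z/3 (f(w, Z) = (Z - 7)/3 = (-7 + Z)/3 = -7/3 + Z/3)
V = 885/3248 (V = ((13 - 4)/(15 + 1) - 19)/(-66 + (-7/3 + (⅓)*2)) = (9/16 - 19)/(-66 + (-7/3 + ⅔)) = (9*(1/16) - 19)/(-66 - 5/3) = (9/16 - 19)/(-203/3) = -295/16*(-3/203) = 885/3248 ≈ 0.27248)
(V + R)² = (885/3248 + 107)² = (348421/3248)² = 121397193241/10549504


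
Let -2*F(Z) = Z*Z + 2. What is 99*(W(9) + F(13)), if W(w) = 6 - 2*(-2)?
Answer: -14949/2 ≈ -7474.5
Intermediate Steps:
W(w) = 10 (W(w) = 6 + 4 = 10)
F(Z) = -1 - Z²/2 (F(Z) = -(Z*Z + 2)/2 = -(Z² + 2)/2 = -(2 + Z²)/2 = -1 - Z²/2)
99*(W(9) + F(13)) = 99*(10 + (-1 - ½*13²)) = 99*(10 + (-1 - ½*169)) = 99*(10 + (-1 - 169/2)) = 99*(10 - 171/2) = 99*(-151/2) = -14949/2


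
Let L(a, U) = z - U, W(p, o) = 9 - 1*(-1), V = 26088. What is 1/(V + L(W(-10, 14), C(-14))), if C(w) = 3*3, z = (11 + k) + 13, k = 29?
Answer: 1/26132 ≈ 3.8267e-5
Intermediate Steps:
z = 53 (z = (11 + 29) + 13 = 40 + 13 = 53)
W(p, o) = 10 (W(p, o) = 9 + 1 = 10)
C(w) = 9
L(a, U) = 53 - U
1/(V + L(W(-10, 14), C(-14))) = 1/(26088 + (53 - 1*9)) = 1/(26088 + (53 - 9)) = 1/(26088 + 44) = 1/26132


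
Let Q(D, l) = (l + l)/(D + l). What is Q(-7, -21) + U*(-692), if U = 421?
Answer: -582661/2 ≈ -2.9133e+5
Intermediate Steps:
Q(D, l) = 2*l/(D + l) (Q(D, l) = (2*l)/(D + l) = 2*l/(D + l))
Q(-7, -21) + U*(-692) = 2*(-21)/(-7 - 21) + 421*(-692) = 2*(-21)/(-28) - 291332 = 2*(-21)*(-1/28) - 291332 = 3/2 - 291332 = -582661/2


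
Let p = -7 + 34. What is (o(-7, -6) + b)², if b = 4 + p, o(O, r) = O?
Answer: 576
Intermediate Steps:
p = 27
b = 31 (b = 4 + 27 = 31)
(o(-7, -6) + b)² = (-7 + 31)² = 24² = 576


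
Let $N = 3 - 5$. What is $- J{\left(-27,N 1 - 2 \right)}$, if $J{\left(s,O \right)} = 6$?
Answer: $-6$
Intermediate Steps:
$N = -2$
$- J{\left(-27,N 1 - 2 \right)} = \left(-1\right) 6 = -6$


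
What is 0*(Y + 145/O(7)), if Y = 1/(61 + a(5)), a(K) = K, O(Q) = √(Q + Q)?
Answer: 0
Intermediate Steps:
O(Q) = √2*√Q (O(Q) = √(2*Q) = √2*√Q)
Y = 1/66 (Y = 1/(61 + 5) = 1/66 ≈ 0.015152)
0*(Y + 145/O(7)) = 0*(1/66 + 145/((√2*√7))) = 0*(1/66 + 145/(√14)) = 0*(1/66 + 145*(√14/14)) = 0*(1/66 + 145*√14/14) = 0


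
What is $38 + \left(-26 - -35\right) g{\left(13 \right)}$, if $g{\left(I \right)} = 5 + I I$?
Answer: $1604$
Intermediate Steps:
$g{\left(I \right)} = 5 + I^{2}$
$38 + \left(-26 - -35\right) g{\left(13 \right)} = 38 + \left(-26 - -35\right) \left(5 + 13^{2}\right) = 38 + \left(-26 + 35\right) \left(5 + 169\right) = 38 + 9 \cdot 174 = 38 + 1566 = 1604$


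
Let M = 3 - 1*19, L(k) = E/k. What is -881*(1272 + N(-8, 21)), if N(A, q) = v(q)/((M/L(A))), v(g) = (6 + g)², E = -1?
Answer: -142798647/128 ≈ -1.1156e+6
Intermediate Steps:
L(k) = -1/k
M = -16 (M = 3 - 19 = -16)
N(A, q) = (6 + q)²/(16*A) (N(A, q) = (6 + q)²/((-16*(-A))) = (6 + q)²/((-(-16)*A)) = (6 + q)²/((16*A)) = (6 + q)²*(1/(16*A)) = (6 + q)²/(16*A))
-881*(1272 + N(-8, 21)) = -881*(1272 + (1/16)*(6 + 21)²/(-8)) = -881*(1272 + (1/16)*(-⅛)*27²) = -881*(1272 + (1/16)*(-⅛)*729) = -881*(1272 - 729/128) = -881*162087/128 = -142798647/128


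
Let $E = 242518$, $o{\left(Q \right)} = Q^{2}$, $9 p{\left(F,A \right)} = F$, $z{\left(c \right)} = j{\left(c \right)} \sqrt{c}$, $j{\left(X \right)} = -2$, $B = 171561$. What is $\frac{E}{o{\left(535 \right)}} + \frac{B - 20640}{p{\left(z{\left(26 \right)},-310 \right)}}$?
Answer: $\frac{242518}{286225} - \frac{1358289 \sqrt{26}}{52} \approx -1.3319 \cdot 10^{5}$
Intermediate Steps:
$z{\left(c \right)} = - 2 \sqrt{c}$
$p{\left(F,A \right)} = \frac{F}{9}$
$\frac{E}{o{\left(535 \right)}} + \frac{B - 20640}{p{\left(z{\left(26 \right)},-310 \right)}} = \frac{242518}{535^{2}} + \frac{171561 - 20640}{\frac{1}{9} \left(- 2 \sqrt{26}\right)} = \frac{242518}{286225} + \frac{171561 - 20640}{\left(- \frac{2}{9}\right) \sqrt{26}} = 242518 \cdot \frac{1}{286225} + 150921 \left(- \frac{9 \sqrt{26}}{52}\right) = \frac{242518}{286225} - \frac{1358289 \sqrt{26}}{52}$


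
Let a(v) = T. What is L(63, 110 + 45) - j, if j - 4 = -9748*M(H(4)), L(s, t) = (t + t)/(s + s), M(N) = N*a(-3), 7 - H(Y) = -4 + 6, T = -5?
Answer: -15353197/63 ≈ -2.4370e+5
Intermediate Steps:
a(v) = -5
H(Y) = 5 (H(Y) = 7 - (-4 + 6) = 7 - 1*2 = 7 - 2 = 5)
M(N) = -5*N (M(N) = N*(-5) = -5*N)
L(s, t) = t/s (L(s, t) = (2*t)/((2*s)) = (2*t)*(1/(2*s)) = t/s)
j = 243704 (j = 4 - (-48740)*5 = 4 - 9748*(-25) = 4 + 243700 = 243704)
L(63, 110 + 45) - j = (110 + 45)/63 - 1*243704 = 155*(1/63) - 243704 = 155/63 - 243704 = -15353197/63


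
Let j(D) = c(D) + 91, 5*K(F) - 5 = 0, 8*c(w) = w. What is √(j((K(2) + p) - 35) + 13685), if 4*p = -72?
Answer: √55078/2 ≈ 117.34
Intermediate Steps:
p = -18 (p = (¼)*(-72) = -18)
c(w) = w/8
K(F) = 1 (K(F) = 1 + (⅕)*0 = 1 + 0 = 1)
j(D) = 91 + D/8 (j(D) = D/8 + 91 = 91 + D/8)
√(j((K(2) + p) - 35) + 13685) = √((91 + ((1 - 18) - 35)/8) + 13685) = √((91 + (-17 - 35)/8) + 13685) = √((91 + (⅛)*(-52)) + 13685) = √((91 - 13/2) + 13685) = √(169/2 + 13685) = √(27539/2) = √55078/2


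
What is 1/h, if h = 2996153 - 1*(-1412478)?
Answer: 1/4408631 ≈ 2.2683e-7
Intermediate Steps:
h = 4408631 (h = 2996153 + 1412478 = 4408631)
1/h = 1/4408631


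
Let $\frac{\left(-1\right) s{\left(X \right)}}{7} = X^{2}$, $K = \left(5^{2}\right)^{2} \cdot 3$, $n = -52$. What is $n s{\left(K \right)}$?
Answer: $1279687500$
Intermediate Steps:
$K = 1875$ ($K = 25^{2} \cdot 3 = 625 \cdot 3 = 1875$)
$s{\left(X \right)} = - 7 X^{2}$
$n s{\left(K \right)} = - 52 \left(- 7 \cdot 1875^{2}\right) = - 52 \left(\left(-7\right) 3515625\right) = \left(-52\right) \left(-24609375\right) = 1279687500$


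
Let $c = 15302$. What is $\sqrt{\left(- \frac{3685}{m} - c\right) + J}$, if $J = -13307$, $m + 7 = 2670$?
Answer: $\frac{2 i \sqrt{50723127669}}{2663} \approx 169.15 i$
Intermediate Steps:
$m = 2663$ ($m = -7 + 2670 = 2663$)
$\sqrt{\left(- \frac{3685}{m} - c\right) + J} = \sqrt{\left(- \frac{3685}{2663} - 15302\right) - 13307} = \sqrt{- \frac{40752911}{2663} - 13307} = \sqrt{- \frac{76189452}{2663}} = \frac{2 i \sqrt{50723127669}}{2663}$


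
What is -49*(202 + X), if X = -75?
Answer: -6223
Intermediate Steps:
-49*(202 + X) = -49*(202 - 75) = -49*127 = -6223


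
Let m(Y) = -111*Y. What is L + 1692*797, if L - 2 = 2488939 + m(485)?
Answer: 3783630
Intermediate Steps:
L = 2435106 (L = 2 + (2488939 - 111*485) = 2 + (2488939 - 53835) = 2 + 2435104 = 2435106)
L + 1692*797 = 2435106 + 1692*797 = 2435106 + 1348524 = 3783630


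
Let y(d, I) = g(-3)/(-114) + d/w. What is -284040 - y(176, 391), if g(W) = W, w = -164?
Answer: -442532689/1558 ≈ -2.8404e+5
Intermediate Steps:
y(d, I) = 1/38 - d/164 (y(d, I) = -3/(-114) + d/(-164) = -3*(-1/114) + d*(-1/164) = 1/38 - d/164)
-284040 - y(176, 391) = -284040 - (1/38 - 1/164*176) = -284040 - (1/38 - 44/41) = -284040 - 1*(-1631/1558) = -284040 + 1631/1558 = -442532689/1558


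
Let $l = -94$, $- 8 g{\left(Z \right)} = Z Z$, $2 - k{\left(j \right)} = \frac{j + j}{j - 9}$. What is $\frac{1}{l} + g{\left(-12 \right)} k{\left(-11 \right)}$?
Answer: $- \frac{7619}{470} \approx -16.211$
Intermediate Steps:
$k{\left(j \right)} = 2 - \frac{2 j}{-9 + j}$ ($k{\left(j \right)} = 2 - \frac{j + j}{j - 9} = 2 - \frac{2 j}{-9 + j}$)
$g{\left(Z \right)} = - \frac{Z^{2}}{8}$ ($g{\left(Z \right)} = - \frac{Z Z}{8} = - \frac{Z^{2}}{8}$)
$\frac{1}{l} + g{\left(-12 \right)} k{\left(-11 \right)} = \frac{1}{-94} + - \frac{\left(-12\right)^{2}}{8} \left(- \frac{18}{-9 - 11}\right) = - \frac{1}{94} + \left(- \frac{1}{8}\right) 144 \left(- \frac{18}{-20}\right) = - \frac{1}{94} - 18 \left(\left(-18\right) \left(- \frac{1}{20}\right)\right) = - \frac{1}{94} - \frac{81}{5} = - \frac{7619}{470}$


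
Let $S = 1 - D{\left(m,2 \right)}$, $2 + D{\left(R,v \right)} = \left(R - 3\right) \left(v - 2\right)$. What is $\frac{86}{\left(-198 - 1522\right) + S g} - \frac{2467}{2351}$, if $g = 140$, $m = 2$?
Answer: $- \frac{1704643}{1528150} \approx -1.1155$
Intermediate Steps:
$D{\left(R,v \right)} = -2 + \left(-3 + R\right) \left(-2 + v\right)$ ($D{\left(R,v \right)} = -2 + \left(R - 3\right) \left(v - 2\right) = -2 + \left(-3 + R\right) \left(-2 + v\right)$)
$S = 3$ ($S = 1 - \left(4 - 6 - 4 + 2 \cdot 2\right) = 1 - \left(4 - 6 - 4 + 4\right) = 1 - -2 = 1 + 2 = 3$)
$\frac{86}{\left(-198 - 1522\right) + S g} - \frac{2467}{2351} = \frac{86}{\left(-198 - 1522\right) + 3 \cdot 140} - \frac{2467}{2351} = \frac{86}{-1720 + 420} - \frac{2467}{2351} = \frac{86}{-1300} - \frac{2467}{2351} = 86 \left(- \frac{1}{1300}\right) - \frac{2467}{2351} = - \frac{43}{650} - \frac{2467}{2351} = - \frac{1704643}{1528150}$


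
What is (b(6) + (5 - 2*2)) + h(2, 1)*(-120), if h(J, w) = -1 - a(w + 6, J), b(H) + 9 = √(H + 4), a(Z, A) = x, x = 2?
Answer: 352 + √10 ≈ 355.16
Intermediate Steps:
a(Z, A) = 2
b(H) = -9 + √(4 + H) (b(H) = -9 + √(H + 4) = -9 + √(4 + H))
h(J, w) = -3 (h(J, w) = -1 - 1*2 = -1 - 2 = -3)
(b(6) + (5 - 2*2)) + h(2, 1)*(-120) = ((-9 + √(4 + 6)) + (5 - 2*2)) - 3*(-120) = ((-9 + √10) + (5 - 4)) + 360 = ((-9 + √10) + 1) + 360 = (-8 + √10) + 360 = 352 + √10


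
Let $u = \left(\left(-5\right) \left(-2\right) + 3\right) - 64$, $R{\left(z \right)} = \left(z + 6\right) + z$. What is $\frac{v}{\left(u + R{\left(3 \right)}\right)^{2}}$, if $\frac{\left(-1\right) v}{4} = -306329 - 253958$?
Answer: $\frac{172396}{117} \approx 1473.5$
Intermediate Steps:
$R{\left(z \right)} = 6 + 2 z$ ($R{\left(z \right)} = \left(6 + z\right) + z = 6 + 2 z$)
$v = 2241148$ ($v = - 4 \left(-306329 - 253958\right) = \left(-4\right) \left(-560287\right) = 2241148$)
$u = -51$ ($u = \left(10 + 3\right) - 64 = 13 - 64 = -51$)
$\frac{v}{\left(u + R{\left(3 \right)}\right)^{2}} = \frac{2241148}{\left(-51 + \left(6 + 2 \cdot 3\right)\right)^{2}} = \frac{2241148}{\left(-51 + \left(6 + 6\right)\right)^{2}} = \frac{2241148}{\left(-51 + 12\right)^{2}} = \frac{2241148}{\left(-39\right)^{2}} = \frac{2241148}{1521} = 2241148 \cdot \frac{1}{1521} = \frac{172396}{117}$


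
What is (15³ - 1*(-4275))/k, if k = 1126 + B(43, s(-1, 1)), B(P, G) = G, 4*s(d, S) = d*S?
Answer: 10200/1501 ≈ 6.7955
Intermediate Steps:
s(d, S) = S*d/4 (s(d, S) = (d*S)/4 = (S*d)/4 = S*d/4)
k = 4503/4 (k = 1126 + (¼)*1*(-1) = 1126 - ¼ = 4503/4 ≈ 1125.8)
(15³ - 1*(-4275))/k = (15³ - 1*(-4275))/(4503/4) = (3375 + 4275)*(4/4503) = 7650*(4/4503) = 10200/1501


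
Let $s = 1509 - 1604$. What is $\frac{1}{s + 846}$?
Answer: $\frac{1}{751} \approx 0.0013316$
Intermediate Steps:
$s = -95$
$\frac{1}{s + 846} = \frac{1}{-95 + 846} = \frac{1}{751}$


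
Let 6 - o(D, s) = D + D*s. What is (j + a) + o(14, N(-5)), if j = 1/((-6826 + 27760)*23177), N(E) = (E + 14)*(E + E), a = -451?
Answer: 388635041719/485187318 ≈ 801.00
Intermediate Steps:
N(E) = 2*E*(14 + E) (N(E) = (14 + E)*(2*E) = 2*E*(14 + E))
o(D, s) = 6 - D - D*s (o(D, s) = 6 - (D + D*s) = 6 + (-D - D*s) = 6 - D - D*s)
j = 1/485187318 (j = (1/23177)/20934 = (1/20934)*(1/23177) = 1/485187318 ≈ 2.0611e-9)
(j + a) + o(14, N(-5)) = (1/485187318 - 451) + (6 - 1*14 - 1*14*2*(-5)*(14 - 5)) = -218819480417/485187318 + (6 - 14 - 1*14*2*(-5)*9) = -218819480417/485187318 + (6 - 14 - 1*14*(-90)) = -218819480417/485187318 + (6 - 14 + 1260) = -218819480417/485187318 + 1252 = 388635041719/485187318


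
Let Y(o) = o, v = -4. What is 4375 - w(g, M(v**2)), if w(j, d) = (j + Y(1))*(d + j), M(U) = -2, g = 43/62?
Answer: 16826005/3844 ≈ 4377.2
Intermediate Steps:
g = 43/62 (g = 43*(1/62) = 43/62 ≈ 0.69355)
w(j, d) = (1 + j)*(d + j) (w(j, d) = (j + 1)*(d + j) = (1 + j)*(d + j))
4375 - w(g, M(v**2)) = 4375 - (-2 + 43/62 + (43/62)**2 - 2*43/62) = 4375 - (-2 + 43/62 + 1849/3844 - 43/31) = 4375 - 1*(-8505/3844) = 4375 + 8505/3844 = 16826005/3844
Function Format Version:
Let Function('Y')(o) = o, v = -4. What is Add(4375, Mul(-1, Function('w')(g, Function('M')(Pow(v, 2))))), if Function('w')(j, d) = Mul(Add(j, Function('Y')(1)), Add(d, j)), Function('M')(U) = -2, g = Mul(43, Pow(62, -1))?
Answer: Rational(16826005, 3844) ≈ 4377.2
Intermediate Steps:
g = Rational(43, 62) (g = Mul(43, Rational(1, 62)) = Rational(43, 62) ≈ 0.69355)
Function('w')(j, d) = Mul(Add(1, j), Add(d, j)) (Function('w')(j, d) = Mul(Add(j, 1), Add(d, j)) = Mul(Add(1, j), Add(d, j)))
Add(4375, Mul(-1, Function('w')(g, Function('M')(Pow(v, 2))))) = Add(4375, Mul(-1, Add(-2, Rational(43, 62), Pow(Rational(43, 62), 2), Mul(-2, Rational(43, 62))))) = Add(4375, Mul(-1, Add(-2, Rational(43, 62), Rational(1849, 3844), Rational(-43, 31)))) = Add(4375, Mul(-1, Rational(-8505, 3844))) = Add(4375, Rational(8505, 3844)) = Rational(16826005, 3844)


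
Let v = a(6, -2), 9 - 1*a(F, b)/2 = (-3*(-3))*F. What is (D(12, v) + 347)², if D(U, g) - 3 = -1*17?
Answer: 110889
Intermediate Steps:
a(F, b) = 18 - 18*F (a(F, b) = 18 - 2*(-3*(-3))*F = 18 - 18*F)
v = -90 (v = 18 - 18*6 = 18 - 108 = -90)
D(U, g) = -14 (D(U, g) = 3 - 1*17 = 3 - 17 = -14)
(D(12, v) + 347)² = (-14 + 347)² = 333² = 110889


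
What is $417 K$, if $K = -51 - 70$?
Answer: $-50457$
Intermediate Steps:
$K = -121$ ($K = -51 - 70 = -121$)
$417 K = 417 \left(-121\right) = -50457$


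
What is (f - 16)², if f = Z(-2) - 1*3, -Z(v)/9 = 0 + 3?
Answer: 2116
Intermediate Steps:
Z(v) = -27 (Z(v) = -9*(0 + 3) = -9*3 = -27)
f = -30 (f = -27 - 1*3 = -27 - 3 = -30)
(f - 16)² = (-30 - 16)² = (-46)² = 2116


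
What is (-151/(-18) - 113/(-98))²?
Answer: 17707264/194481 ≈ 91.049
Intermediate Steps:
(-151/(-18) - 113/(-98))² = (-151*(-1/18) - 113*(-1/98))² = (151/18 + 113/98)² = (4208/441)² = 17707264/194481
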